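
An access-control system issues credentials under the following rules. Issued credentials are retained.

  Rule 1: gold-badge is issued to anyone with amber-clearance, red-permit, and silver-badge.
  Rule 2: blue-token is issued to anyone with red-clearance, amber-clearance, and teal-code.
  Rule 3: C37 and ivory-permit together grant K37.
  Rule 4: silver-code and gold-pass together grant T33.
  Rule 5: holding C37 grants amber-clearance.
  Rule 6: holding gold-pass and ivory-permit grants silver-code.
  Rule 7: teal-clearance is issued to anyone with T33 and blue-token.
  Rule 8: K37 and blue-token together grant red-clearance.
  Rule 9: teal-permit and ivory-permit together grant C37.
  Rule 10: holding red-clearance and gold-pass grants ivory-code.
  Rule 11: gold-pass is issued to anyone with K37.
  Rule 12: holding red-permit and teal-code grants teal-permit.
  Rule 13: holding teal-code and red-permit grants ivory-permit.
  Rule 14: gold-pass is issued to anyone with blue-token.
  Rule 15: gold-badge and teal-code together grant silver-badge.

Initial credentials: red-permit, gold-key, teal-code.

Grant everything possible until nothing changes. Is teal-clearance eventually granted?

No

teal-clearance would need T33 and blue-token (Rule 7), but blue-token is never granted.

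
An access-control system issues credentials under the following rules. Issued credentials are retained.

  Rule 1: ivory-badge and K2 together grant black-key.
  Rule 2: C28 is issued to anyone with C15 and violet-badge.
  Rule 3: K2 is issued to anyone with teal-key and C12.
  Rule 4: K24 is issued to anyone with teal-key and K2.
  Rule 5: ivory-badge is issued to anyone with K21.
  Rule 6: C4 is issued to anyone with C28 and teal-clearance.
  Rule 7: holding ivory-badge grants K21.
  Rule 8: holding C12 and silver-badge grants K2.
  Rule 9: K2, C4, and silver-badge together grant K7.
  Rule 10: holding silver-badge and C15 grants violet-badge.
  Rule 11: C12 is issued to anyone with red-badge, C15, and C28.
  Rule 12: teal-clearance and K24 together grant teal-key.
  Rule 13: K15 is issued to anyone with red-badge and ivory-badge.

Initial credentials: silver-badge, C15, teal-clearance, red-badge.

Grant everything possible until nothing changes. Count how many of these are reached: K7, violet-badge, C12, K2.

Holding silver-badge and C15 grants violet-badge (Rule 10).
Holding C15 and violet-badge grants C28 (Rule 2).
Holding C28 and teal-clearance grants C4 (Rule 6).
Holding red-badge, C15, and C28 grants C12 (Rule 11).
Holding C12 and silver-badge grants K2 (Rule 8).
Holding K2, C4, and silver-badge grants K7 (Rule 9).
K7: reached.
violet-badge: reached.
C12: reached.
K2: reached.
All 4 are reached.

4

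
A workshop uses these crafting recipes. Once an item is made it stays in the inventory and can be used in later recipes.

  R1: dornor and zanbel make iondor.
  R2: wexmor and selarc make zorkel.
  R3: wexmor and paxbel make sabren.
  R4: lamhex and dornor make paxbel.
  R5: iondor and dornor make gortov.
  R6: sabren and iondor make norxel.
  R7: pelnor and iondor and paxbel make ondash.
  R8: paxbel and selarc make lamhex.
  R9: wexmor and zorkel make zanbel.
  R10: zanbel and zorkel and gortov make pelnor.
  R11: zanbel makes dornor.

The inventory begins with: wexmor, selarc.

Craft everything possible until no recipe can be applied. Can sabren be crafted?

No

sabren would need wexmor and paxbel (R3), but paxbel is never obtained.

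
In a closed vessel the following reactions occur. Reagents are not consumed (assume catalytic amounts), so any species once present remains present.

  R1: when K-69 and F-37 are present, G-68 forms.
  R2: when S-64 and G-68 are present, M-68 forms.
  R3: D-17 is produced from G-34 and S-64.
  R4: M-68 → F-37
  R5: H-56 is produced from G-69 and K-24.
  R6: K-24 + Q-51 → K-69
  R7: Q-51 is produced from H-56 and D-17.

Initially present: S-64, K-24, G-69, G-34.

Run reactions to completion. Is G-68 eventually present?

No

G-68 would need K-69 and F-37 (R1), but F-37 never forms.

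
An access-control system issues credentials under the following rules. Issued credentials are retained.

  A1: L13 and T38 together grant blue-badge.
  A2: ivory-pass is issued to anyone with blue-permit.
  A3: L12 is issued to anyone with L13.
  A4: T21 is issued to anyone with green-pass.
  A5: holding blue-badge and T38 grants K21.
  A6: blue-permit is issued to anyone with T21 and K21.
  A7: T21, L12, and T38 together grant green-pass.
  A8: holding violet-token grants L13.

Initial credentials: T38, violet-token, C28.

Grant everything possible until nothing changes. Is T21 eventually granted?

T21 would need green-pass (A4), but green-pass is never granted.

No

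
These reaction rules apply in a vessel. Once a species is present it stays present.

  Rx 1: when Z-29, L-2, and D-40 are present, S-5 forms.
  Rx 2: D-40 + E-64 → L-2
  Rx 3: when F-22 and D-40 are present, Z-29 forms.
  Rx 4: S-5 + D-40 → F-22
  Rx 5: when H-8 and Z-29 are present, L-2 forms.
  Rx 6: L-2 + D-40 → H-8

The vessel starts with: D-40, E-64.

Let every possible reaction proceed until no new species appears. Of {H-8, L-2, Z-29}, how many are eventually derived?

2

D-40 and E-64 present → L-2 forms (Rx 2).
L-2 and D-40 present → H-8 forms (Rx 6).
H-8: reached.
L-2: reached.
Z-29 would need F-22 and D-40 (Rx 3), but F-22 never forms.
Reached: H-8 and L-2 — 2 of the 3.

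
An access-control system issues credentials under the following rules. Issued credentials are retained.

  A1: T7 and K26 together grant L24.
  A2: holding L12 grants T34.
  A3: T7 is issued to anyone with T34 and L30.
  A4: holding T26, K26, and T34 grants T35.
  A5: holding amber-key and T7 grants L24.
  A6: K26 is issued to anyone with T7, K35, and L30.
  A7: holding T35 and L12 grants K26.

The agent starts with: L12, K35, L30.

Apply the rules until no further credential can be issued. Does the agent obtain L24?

Yes

Holding L12 grants T34 (A2).
Holding T34 and L30 grants T7 (A3).
Holding T7, K35, and L30 grants K26 (A6).
Holding T7 and K26 grants L24 (A1).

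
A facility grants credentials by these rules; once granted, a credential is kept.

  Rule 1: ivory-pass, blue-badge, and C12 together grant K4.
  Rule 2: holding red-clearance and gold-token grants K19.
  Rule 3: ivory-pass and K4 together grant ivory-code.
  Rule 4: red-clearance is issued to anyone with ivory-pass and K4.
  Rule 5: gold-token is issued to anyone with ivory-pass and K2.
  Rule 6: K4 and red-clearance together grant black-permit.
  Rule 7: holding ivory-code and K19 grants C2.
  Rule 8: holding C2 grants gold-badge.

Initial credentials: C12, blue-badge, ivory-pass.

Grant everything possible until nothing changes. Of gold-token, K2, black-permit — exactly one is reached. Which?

black-permit

Holding ivory-pass, blue-badge, and C12 grants K4 (Rule 1).
Holding ivory-pass and K4 grants red-clearance (Rule 4).
Holding K4 and red-clearance grants black-permit (Rule 6).
No rule produces K2, and it is not given. gold-token would need ivory-pass and K2 (Rule 5), but K2 is never granted.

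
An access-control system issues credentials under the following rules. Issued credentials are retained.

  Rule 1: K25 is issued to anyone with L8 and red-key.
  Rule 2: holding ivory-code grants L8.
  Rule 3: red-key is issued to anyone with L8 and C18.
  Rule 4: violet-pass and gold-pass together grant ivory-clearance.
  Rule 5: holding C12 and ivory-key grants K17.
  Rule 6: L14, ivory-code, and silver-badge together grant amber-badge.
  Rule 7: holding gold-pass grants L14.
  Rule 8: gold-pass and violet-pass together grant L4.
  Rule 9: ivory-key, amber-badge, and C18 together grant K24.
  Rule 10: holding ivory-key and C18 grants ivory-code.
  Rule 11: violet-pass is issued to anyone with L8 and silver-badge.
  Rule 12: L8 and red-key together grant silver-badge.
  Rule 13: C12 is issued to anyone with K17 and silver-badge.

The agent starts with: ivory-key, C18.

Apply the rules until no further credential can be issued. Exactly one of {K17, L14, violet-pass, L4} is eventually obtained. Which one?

Holding ivory-key and C18 grants ivory-code (Rule 10).
Holding ivory-code grants L8 (Rule 2).
Holding L8 and C18 grants red-key (Rule 3).
Holding L8 and red-key grants silver-badge (Rule 12).
Holding L8 and silver-badge grants violet-pass (Rule 11).
L14 would need gold-pass (Rule 7), but gold-pass is never granted. K17 would need C12 and ivory-key (Rule 5), but C12 is never granted. L4 would need gold-pass and violet-pass (Rule 8), but gold-pass is never granted.

violet-pass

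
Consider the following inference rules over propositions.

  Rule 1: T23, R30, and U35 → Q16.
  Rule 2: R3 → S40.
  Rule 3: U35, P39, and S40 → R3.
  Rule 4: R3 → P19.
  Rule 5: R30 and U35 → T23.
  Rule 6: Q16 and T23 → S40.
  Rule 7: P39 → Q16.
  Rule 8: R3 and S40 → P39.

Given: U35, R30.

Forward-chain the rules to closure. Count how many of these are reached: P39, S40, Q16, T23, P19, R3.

3

R30 and U35 hold, so T23 follows (Rule 5).
T23, R30, and U35 hold, so Q16 follows (Rule 1).
Q16 and T23 hold, so S40 follows (Rule 6).
P39 would need R3 and S40 (Rule 8), but R3 is never established.
S40: reached.
Q16: reached.
T23: reached.
P19 would need R3 (Rule 4), but R3 is never established.
R3 would need U35, P39, and S40 (Rule 3), but P39 is never established.
Reached: S40, Q16, and T23 — 3 of the 6.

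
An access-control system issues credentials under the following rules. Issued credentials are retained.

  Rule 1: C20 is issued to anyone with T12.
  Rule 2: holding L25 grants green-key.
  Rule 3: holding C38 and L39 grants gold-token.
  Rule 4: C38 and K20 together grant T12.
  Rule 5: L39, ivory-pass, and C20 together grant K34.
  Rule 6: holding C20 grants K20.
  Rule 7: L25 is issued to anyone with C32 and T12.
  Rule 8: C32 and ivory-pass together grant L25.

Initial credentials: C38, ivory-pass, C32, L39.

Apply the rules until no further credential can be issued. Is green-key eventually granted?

Yes

Holding C32 and ivory-pass grants L25 (Rule 8).
Holding L25 grants green-key (Rule 2).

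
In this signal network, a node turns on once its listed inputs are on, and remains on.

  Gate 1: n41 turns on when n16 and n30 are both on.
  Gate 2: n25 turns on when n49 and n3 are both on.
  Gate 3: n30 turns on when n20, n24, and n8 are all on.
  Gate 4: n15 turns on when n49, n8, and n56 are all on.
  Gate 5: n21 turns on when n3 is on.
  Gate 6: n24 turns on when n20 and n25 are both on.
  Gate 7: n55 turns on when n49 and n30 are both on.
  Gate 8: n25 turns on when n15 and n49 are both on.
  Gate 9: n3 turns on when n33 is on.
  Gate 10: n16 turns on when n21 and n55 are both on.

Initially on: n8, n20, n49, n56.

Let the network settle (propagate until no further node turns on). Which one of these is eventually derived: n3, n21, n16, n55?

n55

n49, n8, and n56 are on, so n15 turns on (Gate 4).
Gate 8: n15 and n49 on → n25 on.
Gate 6: n20 and n25 on → n24 on.
n20, n24, and n8 are on, so n30 turns on (Gate 3).
n49 and n30 are on, so n55 turns on (Gate 7).
n21 would need n3 (Gate 5), but n3 never turns on. n16 would need n21 and n55 (Gate 10), but n21 never turns on. n3 would need n33 (Gate 9), but n33 never turns on.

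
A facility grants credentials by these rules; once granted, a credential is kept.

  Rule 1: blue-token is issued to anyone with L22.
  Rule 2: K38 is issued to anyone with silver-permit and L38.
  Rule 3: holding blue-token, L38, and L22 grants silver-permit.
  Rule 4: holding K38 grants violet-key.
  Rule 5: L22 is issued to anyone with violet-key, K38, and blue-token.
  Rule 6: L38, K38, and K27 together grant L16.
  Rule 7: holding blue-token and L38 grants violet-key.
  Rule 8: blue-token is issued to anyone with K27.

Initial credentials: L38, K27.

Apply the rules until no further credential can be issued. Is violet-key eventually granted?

Holding K27 grants blue-token (Rule 8).
Holding blue-token and L38 grants violet-key (Rule 7).

Yes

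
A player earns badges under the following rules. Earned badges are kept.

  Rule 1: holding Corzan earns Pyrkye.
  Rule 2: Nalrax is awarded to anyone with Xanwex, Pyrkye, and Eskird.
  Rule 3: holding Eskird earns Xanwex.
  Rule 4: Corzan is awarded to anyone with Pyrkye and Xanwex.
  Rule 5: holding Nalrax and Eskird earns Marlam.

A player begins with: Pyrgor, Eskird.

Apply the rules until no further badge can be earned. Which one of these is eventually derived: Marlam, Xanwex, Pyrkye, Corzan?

Xanwex

With Eskird, Xanwex is earned (Rule 3).
Marlam would need Nalrax and Eskird (Rule 5), but Nalrax is never earned. Corzan would need Pyrkye and Xanwex (Rule 4), but Pyrkye is never earned. Pyrkye would need Corzan (Rule 1), but Corzan is never earned.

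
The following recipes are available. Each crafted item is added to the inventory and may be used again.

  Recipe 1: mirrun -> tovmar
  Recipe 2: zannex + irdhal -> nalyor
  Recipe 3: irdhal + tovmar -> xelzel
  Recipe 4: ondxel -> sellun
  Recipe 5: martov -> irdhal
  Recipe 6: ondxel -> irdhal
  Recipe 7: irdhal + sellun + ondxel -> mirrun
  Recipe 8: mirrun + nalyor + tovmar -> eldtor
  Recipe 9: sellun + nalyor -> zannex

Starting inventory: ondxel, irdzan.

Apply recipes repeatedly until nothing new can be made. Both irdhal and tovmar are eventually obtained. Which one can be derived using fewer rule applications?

irdhal

irdhal: ondxel -> irdhal (Recipe 6). [1 rule application]
tovmar: Using Recipe 4, ondxel makes sellun. ondxel -> irdhal (Recipe 6). irdhal + sellun + ondxel -> mirrun (Recipe 7). mirrun -> tovmar (Recipe 1). [4 rule applications]
irdhal needs fewer.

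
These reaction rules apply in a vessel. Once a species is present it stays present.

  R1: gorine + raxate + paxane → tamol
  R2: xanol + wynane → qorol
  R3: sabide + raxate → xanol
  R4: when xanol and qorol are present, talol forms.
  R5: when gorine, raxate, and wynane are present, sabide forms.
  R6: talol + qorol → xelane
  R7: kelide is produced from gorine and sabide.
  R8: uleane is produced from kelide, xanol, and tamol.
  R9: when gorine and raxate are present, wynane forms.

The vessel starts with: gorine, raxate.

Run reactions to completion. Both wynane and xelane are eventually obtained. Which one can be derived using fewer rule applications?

wynane: gorine and raxate present → wynane forms (R9). [1 rule application]
xelane: gorine and raxate present → wynane forms (R9). gorine, raxate, and wynane present → sabide forms (R5). sabide and raxate present → xanol forms (R3). xanol and wynane present → qorol forms (R2). xanol and qorol present → talol forms (R4). talol and qorol present → xelane forms (R6). [6 rule applications]
wynane needs fewer.

wynane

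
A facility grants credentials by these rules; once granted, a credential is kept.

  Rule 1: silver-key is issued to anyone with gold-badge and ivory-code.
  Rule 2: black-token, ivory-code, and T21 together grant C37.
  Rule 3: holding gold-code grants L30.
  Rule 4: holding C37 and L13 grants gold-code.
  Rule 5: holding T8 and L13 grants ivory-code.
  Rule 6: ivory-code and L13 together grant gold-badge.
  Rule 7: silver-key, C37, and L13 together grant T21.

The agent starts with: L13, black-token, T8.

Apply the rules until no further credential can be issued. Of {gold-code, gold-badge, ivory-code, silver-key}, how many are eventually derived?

3

Holding T8 and L13 grants ivory-code (Rule 5).
Holding ivory-code and L13 grants gold-badge (Rule 6).
Holding gold-badge and ivory-code grants silver-key (Rule 1).
gold-code would need C37 and L13 (Rule 4), but C37 is never granted.
gold-badge: reached.
ivory-code: reached.
silver-key: reached.
Reached: gold-badge, ivory-code, and silver-key — 3 of the 4.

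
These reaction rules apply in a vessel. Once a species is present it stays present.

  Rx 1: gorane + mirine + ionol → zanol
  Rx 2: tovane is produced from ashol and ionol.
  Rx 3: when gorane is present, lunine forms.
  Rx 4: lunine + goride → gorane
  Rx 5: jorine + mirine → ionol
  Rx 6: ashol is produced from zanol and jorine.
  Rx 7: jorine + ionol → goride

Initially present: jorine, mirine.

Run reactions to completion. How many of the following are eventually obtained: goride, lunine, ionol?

2

jorine and mirine present → ionol forms (Rx 5).
jorine and ionol present → goride forms (Rx 7).
goride: reached.
lunine would need gorane (Rx 3), but gorane never forms.
ionol: reached.
Reached: goride and ionol — 2 of the 3.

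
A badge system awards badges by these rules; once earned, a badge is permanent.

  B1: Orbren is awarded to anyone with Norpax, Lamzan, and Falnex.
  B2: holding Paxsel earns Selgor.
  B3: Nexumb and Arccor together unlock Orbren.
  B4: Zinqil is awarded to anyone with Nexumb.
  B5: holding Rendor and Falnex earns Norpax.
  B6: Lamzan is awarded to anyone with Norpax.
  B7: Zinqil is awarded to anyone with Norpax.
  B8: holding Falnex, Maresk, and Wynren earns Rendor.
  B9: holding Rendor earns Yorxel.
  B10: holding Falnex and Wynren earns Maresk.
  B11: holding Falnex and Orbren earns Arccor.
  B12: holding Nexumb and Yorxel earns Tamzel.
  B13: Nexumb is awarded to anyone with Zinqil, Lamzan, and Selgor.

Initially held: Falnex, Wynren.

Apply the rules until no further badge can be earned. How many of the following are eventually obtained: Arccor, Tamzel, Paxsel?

1

With Falnex and Wynren, Maresk is earned (B10).
With Falnex, Maresk, and Wynren, Rendor is earned (B8).
With Rendor and Falnex, Norpax is earned (B5).
With Norpax, Lamzan is earned (B6).
With Norpax, Lamzan, and Falnex, Orbren is earned (B1).
With Falnex and Orbren, Arccor is earned (B11).
Arccor: reached.
Tamzel would need Nexumb and Yorxel (B12), but Nexumb is never earned.
No rule produces Paxsel, and it is not given.
Reached: Arccor — 1 of the 3.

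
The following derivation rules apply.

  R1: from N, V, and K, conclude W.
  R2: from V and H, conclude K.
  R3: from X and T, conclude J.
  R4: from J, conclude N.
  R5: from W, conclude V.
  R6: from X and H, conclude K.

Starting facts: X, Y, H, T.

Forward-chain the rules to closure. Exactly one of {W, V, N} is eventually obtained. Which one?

From X and T, R3 gives J.
J holds, so N follows (R4).
V would need W (R5), but W is never established. W would need N, V, and K (R1), but V is never established.

N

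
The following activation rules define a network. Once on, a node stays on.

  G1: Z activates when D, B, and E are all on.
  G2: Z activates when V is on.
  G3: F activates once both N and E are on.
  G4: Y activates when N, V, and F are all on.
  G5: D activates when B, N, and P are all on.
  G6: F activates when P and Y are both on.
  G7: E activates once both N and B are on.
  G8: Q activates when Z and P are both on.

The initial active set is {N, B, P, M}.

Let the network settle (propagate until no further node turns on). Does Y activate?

No

Y would need N, V, and F (G4), but V never turns on.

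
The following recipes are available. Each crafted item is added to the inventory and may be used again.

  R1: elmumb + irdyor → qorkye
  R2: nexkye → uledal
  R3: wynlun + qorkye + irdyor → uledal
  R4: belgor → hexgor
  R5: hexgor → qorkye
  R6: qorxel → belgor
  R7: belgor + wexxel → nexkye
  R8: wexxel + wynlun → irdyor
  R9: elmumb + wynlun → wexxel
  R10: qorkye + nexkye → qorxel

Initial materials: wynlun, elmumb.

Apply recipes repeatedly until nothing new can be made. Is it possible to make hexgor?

hexgor would need belgor (R4), but belgor is never obtained.

No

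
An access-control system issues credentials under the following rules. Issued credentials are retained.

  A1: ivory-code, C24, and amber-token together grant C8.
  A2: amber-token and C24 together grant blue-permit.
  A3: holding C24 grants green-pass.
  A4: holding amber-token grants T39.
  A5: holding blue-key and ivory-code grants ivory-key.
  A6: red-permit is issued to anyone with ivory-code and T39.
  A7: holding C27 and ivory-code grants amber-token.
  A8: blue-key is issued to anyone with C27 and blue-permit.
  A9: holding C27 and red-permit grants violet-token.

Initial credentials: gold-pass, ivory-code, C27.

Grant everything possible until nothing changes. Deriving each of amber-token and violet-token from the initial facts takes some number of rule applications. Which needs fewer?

amber-token

amber-token: Holding C27 and ivory-code grants amber-token (A7). [1 rule application]
violet-token: Holding C27 and ivory-code grants amber-token (A7). Holding amber-token grants T39 (A4). Holding ivory-code and T39 grants red-permit (A6). Holding C27 and red-permit grants violet-token (A9). [4 rule applications]
amber-token needs fewer.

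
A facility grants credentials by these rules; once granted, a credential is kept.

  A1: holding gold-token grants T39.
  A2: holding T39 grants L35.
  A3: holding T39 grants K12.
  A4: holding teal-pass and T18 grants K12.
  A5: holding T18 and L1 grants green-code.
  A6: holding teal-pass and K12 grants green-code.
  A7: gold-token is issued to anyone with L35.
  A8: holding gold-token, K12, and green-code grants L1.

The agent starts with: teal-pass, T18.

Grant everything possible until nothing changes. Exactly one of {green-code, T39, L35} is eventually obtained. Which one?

Holding teal-pass and T18 grants K12 (A4).
Holding teal-pass and K12 grants green-code (A6).
T39 would need gold-token (A1), but gold-token is never granted. L35 would need T39 (A2), but T39 is never granted.

green-code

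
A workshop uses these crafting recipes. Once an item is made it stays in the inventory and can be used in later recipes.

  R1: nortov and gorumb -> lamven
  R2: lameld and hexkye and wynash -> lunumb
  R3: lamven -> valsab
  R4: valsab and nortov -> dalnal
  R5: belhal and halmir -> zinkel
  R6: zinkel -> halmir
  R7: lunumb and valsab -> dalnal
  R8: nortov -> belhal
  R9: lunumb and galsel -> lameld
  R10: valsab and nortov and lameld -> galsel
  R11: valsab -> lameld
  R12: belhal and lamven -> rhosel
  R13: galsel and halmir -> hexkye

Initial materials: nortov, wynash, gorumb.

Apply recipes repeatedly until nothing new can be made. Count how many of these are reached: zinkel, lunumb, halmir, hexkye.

0

zinkel would need belhal and halmir (R5), but halmir is never obtained.
lunumb would need lameld, hexkye, and wynash (R2), but hexkye is never obtained.
halmir would need zinkel (R6), but zinkel is never obtained.
hexkye would need galsel and halmir (R13), but halmir is never obtained.
None of the 4 are reached.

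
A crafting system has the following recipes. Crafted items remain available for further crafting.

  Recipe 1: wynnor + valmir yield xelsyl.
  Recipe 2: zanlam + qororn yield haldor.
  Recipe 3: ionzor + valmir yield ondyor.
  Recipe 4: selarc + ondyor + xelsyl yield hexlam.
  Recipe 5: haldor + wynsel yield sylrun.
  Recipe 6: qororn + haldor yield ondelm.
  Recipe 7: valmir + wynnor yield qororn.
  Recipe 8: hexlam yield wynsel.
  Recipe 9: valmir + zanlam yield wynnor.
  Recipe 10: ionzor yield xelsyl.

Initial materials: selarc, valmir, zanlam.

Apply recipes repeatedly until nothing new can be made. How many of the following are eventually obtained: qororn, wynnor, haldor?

3

valmir + zanlam → wynnor (Recipe 9).
Using Recipe 7, valmir and wynnor make qororn.
zanlam + qororn → haldor (Recipe 2).
qororn: reached.
wynnor: reached.
haldor: reached.
All 3 are reached.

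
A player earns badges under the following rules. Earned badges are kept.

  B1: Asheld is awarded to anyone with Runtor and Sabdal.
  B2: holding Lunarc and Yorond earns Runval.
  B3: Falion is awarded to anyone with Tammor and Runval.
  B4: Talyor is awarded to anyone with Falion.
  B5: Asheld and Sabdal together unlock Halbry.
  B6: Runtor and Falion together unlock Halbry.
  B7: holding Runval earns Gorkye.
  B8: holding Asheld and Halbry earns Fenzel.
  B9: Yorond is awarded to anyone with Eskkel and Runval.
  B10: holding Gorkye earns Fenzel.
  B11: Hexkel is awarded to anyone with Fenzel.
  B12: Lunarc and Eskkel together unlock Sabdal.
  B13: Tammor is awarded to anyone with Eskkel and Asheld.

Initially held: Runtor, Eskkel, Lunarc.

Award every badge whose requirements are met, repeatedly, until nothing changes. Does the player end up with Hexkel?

Yes

With Lunarc and Eskkel, Sabdal is earned (B12).
With Runtor and Sabdal, Asheld is earned (B1).
With Asheld and Sabdal, Halbry is earned (B5).
With Asheld and Halbry, Fenzel is earned (B8).
With Fenzel, Hexkel is earned (B11).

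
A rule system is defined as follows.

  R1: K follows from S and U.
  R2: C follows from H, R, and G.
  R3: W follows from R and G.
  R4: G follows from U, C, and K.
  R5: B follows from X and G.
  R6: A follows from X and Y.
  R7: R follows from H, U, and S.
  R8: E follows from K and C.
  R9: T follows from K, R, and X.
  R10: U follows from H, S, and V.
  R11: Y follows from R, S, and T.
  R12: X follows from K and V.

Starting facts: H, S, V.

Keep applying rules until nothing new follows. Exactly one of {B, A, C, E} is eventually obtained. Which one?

A

From H, S, and V, R10 gives U.
From H, U, and S, R7 gives R.
From S and U, R1 gives K.
From K and V, R12 gives X.
From K, R, and X, R9 gives T.
From R, S, and T, R11 gives Y.
X and Y hold, so A follows (R6).
C would need H, R, and G (R2), but G is never established. B would need X and G (R5), but G is never established. E would need K and C (R8), but C is never established.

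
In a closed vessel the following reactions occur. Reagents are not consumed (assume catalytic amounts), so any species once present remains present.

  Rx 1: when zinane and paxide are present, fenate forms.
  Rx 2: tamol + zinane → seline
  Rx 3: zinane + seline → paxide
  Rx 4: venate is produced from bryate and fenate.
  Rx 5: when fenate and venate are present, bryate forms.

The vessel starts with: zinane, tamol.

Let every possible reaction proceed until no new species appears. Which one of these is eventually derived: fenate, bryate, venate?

tamol and zinane present → seline forms (Rx 2).
zinane and seline present → paxide forms (Rx 3).
zinane and paxide present → fenate forms (Rx 1).
venate would need bryate and fenate (Rx 4), but bryate never forms. bryate would need fenate and venate (Rx 5), but venate never forms.

fenate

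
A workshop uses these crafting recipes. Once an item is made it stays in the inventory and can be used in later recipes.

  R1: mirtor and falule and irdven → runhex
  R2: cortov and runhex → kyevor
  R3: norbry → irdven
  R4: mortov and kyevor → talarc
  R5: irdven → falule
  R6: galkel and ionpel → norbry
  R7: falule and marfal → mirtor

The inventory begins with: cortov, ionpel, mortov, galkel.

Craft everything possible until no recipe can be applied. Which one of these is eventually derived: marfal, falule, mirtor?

falule

Using R6, galkel and ionpel make norbry.
norbry → irdven (R3).
irdven → falule (R5).
No rule produces marfal, and it is not given. mirtor would need falule and marfal (R7), but marfal is never obtained.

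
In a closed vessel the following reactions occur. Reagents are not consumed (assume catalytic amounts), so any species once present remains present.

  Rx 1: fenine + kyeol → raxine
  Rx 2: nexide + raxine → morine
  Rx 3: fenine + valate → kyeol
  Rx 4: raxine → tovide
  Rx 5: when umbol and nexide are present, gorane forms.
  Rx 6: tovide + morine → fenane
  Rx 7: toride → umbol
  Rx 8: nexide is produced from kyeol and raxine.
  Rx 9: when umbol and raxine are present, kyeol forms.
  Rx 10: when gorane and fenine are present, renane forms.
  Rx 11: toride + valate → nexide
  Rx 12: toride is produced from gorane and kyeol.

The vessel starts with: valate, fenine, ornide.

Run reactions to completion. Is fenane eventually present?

Yes

fenine and valate present → kyeol forms (Rx 3).
fenine and kyeol present → raxine forms (Rx 1).
kyeol and raxine present → nexide forms (Rx 8).
raxine present → tovide forms (Rx 4).
nexide and raxine present → morine forms (Rx 2).
tovide and morine present → fenane forms (Rx 6).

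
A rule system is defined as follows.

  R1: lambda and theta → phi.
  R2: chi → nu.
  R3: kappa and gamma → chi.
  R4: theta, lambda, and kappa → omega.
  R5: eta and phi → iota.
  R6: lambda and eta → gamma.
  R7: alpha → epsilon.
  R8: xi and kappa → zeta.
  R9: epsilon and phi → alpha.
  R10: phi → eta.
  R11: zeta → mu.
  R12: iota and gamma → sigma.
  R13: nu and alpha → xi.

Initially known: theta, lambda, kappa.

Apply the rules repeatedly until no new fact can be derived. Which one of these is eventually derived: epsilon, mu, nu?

lambda and theta hold, so phi follows (R1).
phi holds, so eta follows (R10).
From lambda and eta, R6 gives gamma.
From kappa and gamma, R3 gives chi.
From chi, R2 gives nu.
epsilon would need alpha (R7), but alpha is never established. mu would need zeta (R11), but zeta is never established.

nu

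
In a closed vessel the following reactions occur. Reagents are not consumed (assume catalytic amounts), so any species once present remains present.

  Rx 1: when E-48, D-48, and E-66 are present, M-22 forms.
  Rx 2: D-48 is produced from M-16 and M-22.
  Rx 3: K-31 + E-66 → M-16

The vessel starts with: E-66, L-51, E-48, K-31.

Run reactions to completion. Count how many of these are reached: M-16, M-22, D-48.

K-31 and E-66 present → M-16 forms (Rx 3).
M-16: reached.
M-22 would need E-48, D-48, and E-66 (Rx 1), but D-48 never forms.
D-48 would need M-16 and M-22 (Rx 2), but M-22 never forms.
Reached: M-16 — 1 of the 3.

1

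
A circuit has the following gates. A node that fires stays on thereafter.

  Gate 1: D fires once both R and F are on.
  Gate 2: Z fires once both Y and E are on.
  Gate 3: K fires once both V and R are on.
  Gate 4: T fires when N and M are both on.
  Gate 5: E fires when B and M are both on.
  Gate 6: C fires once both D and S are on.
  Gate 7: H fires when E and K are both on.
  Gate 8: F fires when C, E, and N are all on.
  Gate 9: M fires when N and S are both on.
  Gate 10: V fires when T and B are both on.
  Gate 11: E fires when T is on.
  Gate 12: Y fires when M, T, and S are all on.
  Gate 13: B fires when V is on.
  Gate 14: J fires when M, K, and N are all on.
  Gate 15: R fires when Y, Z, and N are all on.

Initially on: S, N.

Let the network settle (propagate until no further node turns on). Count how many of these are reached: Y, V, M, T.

3

Gate 9: N and S on → M on.
Gate 4: N and M on → T on.
M, T, and S are on, so Y fires (Gate 12).
Y: reached.
V would need T and B (Gate 10), but B never turns on.
M: reached.
T: reached.
Reached: Y, M, and T — 3 of the 4.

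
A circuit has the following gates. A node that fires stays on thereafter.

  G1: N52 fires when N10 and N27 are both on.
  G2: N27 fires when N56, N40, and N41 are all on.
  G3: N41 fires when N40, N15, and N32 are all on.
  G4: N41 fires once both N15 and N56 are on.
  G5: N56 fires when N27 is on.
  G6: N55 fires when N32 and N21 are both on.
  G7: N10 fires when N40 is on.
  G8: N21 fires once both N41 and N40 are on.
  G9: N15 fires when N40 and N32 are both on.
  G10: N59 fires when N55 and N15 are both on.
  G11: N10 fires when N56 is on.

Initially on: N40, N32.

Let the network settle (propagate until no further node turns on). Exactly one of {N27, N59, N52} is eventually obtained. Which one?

N59

N40 and N32 are on, so N15 fires (G9).
N40, N15, and N32 are on, so N41 fires (G3).
N41 and N40 are on, so N21 fires (G8).
N32 and N21 are on, so N55 fires (G6).
N55 and N15 are on, so N59 fires (G10).
N52 would need N10 and N27 (G1), but N27 never turns on. N27 would need N56, N40, and N41 (G2), but N56 never turns on.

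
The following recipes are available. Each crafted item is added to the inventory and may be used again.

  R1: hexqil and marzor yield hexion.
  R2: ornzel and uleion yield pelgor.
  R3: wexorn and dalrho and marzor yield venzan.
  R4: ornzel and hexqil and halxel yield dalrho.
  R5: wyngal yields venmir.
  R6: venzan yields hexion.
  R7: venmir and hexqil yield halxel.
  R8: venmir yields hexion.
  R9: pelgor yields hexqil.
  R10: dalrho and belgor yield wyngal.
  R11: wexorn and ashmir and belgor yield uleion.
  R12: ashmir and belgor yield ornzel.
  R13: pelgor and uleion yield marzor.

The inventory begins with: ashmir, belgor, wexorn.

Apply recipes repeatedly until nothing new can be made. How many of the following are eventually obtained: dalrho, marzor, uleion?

wexorn and ashmir and belgor → uleion (R11).
ashmir and belgor → ornzel (R12).
Using R2, ornzel and uleion make pelgor.
Using R13, pelgor and uleion make marzor.
dalrho would need ornzel, hexqil, and halxel (R4), but halxel is never obtained.
marzor: reached.
uleion: reached.
Reached: marzor and uleion — 2 of the 3.

2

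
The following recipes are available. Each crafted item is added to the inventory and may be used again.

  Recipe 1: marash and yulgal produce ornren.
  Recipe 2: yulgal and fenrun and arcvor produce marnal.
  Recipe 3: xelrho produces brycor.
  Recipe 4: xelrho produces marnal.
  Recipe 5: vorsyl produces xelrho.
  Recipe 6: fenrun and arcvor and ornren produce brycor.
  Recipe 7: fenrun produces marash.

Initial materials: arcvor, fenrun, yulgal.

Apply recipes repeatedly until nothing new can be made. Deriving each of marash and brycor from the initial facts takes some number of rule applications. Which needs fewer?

marash: fenrun → marash (Recipe 7). [1 rule application]
brycor: fenrun → marash (Recipe 7). Using Recipe 1, marash and yulgal make ornren. fenrun and arcvor and ornren → brycor (Recipe 6). [3 rule applications]
marash needs fewer.

marash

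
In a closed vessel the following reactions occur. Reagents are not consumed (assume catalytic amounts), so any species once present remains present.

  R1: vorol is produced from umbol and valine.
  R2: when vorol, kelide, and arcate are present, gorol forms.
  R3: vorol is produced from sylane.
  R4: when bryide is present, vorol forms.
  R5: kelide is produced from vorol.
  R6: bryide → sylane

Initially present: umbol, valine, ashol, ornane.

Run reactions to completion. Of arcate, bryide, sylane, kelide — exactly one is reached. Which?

kelide

umbol and valine present → vorol forms (R1).
vorol present → kelide forms (R5).
No rule produces bryide, and it is not given. No rule produces arcate, and it is not given. sylane would need bryide (R6), but bryide never forms.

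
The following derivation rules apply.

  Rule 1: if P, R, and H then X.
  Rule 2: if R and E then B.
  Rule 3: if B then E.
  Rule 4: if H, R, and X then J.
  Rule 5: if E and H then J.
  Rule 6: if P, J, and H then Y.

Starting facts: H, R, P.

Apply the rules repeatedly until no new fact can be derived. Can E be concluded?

No

E would need B (Rule 3), but B is never established.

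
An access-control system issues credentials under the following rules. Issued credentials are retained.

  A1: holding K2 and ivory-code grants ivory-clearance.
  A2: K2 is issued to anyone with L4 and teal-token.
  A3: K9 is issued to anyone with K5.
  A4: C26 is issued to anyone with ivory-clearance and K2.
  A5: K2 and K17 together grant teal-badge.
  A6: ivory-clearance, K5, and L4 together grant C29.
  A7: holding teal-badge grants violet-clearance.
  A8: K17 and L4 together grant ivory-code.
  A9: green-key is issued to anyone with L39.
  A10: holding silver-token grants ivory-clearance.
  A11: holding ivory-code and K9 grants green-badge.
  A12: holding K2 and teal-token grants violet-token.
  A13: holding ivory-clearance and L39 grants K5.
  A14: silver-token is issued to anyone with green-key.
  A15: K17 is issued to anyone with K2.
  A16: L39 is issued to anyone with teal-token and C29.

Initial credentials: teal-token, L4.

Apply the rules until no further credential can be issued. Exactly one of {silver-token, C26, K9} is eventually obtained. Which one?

C26

Holding L4 and teal-token grants K2 (A2).
Holding K2 grants K17 (A15).
Holding K17 and L4 grants ivory-code (A8).
Holding K2 and ivory-code grants ivory-clearance (A1).
Holding ivory-clearance and K2 grants C26 (A4).
silver-token would need green-key (A14), but green-key is never granted. K9 would need K5 (A3), but K5 is never granted.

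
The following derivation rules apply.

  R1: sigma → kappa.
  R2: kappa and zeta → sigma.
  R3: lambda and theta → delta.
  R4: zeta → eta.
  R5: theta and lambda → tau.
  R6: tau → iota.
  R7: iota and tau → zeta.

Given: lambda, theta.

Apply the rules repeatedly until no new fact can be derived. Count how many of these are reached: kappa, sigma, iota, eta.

From theta and lambda, R5 gives tau.
From tau, R6 gives iota.
From iota and tau, R7 gives zeta.
zeta holds, so eta follows (R4).
kappa would need sigma (R1), but sigma is never established.
sigma would need kappa and zeta (R2), but kappa is never established.
iota: reached.
eta: reached.
Reached: iota and eta — 2 of the 4.

2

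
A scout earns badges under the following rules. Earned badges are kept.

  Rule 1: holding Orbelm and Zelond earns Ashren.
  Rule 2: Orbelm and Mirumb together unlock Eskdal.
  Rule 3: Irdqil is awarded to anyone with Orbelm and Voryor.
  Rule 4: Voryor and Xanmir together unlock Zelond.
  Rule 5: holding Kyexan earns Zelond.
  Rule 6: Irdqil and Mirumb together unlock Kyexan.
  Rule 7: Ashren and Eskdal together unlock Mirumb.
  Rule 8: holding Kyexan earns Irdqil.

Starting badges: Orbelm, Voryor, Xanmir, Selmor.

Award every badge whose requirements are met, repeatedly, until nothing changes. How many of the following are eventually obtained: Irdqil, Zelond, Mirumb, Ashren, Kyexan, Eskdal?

With Voryor and Xanmir, Zelond is earned (Rule 4).
With Orbelm and Voryor, Irdqil is earned (Rule 3).
With Orbelm and Zelond, Ashren is earned (Rule 1).
Irdqil: reached.
Zelond: reached.
Mirumb would need Ashren and Eskdal (Rule 7), but Eskdal is never earned.
Ashren: reached.
Kyexan would need Irdqil and Mirumb (Rule 6), but Mirumb is never earned.
Eskdal would need Orbelm and Mirumb (Rule 2), but Mirumb is never earned.
Reached: Irdqil, Zelond, and Ashren — 3 of the 6.

3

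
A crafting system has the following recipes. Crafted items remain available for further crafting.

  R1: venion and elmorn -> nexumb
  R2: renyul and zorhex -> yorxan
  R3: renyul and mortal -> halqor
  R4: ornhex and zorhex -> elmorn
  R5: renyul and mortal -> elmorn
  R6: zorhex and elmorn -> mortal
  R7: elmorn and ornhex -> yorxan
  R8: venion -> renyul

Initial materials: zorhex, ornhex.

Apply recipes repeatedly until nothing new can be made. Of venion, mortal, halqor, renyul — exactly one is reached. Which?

Using R4, ornhex and zorhex make elmorn.
Using R6, zorhex and elmorn make mortal.
No rule produces venion, and it is not given. halqor would need renyul and mortal (R3), but renyul is never obtained. renyul would need venion (R8), but venion is never obtained.

mortal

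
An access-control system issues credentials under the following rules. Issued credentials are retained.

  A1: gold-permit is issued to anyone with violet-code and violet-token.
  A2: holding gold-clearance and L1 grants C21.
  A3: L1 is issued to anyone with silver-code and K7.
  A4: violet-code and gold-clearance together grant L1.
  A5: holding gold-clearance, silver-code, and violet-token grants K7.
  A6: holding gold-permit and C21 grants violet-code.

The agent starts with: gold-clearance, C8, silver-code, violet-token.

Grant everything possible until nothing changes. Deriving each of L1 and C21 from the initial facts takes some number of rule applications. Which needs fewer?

L1: Holding gold-clearance, silver-code, and violet-token grants K7 (A5). Holding silver-code and K7 grants L1 (A3). [2 rule applications]
C21: Holding gold-clearance, silver-code, and violet-token grants K7 (A5). Holding silver-code and K7 grants L1 (A3). Holding gold-clearance and L1 grants C21 (A2). [3 rule applications]
L1 needs fewer.

L1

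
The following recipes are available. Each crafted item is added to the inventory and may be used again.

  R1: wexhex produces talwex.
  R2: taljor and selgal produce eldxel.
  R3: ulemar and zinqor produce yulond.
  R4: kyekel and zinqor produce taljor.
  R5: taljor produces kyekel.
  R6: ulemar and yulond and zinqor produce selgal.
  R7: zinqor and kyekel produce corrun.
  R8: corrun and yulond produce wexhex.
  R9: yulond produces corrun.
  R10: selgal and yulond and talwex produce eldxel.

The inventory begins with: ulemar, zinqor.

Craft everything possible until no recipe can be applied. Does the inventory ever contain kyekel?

No

kyekel would need taljor (R5), but taljor is never obtained.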